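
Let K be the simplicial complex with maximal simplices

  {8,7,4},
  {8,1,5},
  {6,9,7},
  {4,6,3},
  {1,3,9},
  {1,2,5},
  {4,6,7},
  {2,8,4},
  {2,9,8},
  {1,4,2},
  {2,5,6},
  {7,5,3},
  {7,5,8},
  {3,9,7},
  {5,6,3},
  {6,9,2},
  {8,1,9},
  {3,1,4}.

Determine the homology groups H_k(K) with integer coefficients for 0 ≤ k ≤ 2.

Order the vertices as 1 < 2 < 3 < 4 < 5 < 6 < 7 < 8 < 9. Listing each simplex with vertices in this order, K has dimension 2 with simplices:

  0-simplices (9): [1], [2], [3], [4], [5], [6], [7], [8], [9]
  1-simplices (27): (27 of them)
  2-simplices (18): [1,2,4], [1,2,5], [1,3,4], [1,3,9], [1,5,8], [1,8,9], [2,4,8], [2,5,6], [2,6,9], [2,8,9], [3,4,6], [3,5,6], [3,5,7], [3,7,9], [4,6,7], [4,7,8], [5,7,8], [6,7,9]

Hence C_0 ≅ Z^9, C_1 ≅ Z^27, C_2 ≅ Z^18.

Boundary ∂_1: C_1 → C_0 is given by ∂[p,q] = [q] − [p]. For instance
  ∂[2,9] = [9] − [2].
This gives a 9×27 integer matrix of rank 8; reducing to Smith normal form yields diagonal entries (1,1,1,1,1,1,1,1).

The boundary map ∂_2: C_2 → C_1 maps a triangle to the signed sum of its edges. For instance
  ∂[1,2,5] = [2,5] − [1,5] + [1,2],
  ∂[3,5,7] = [5,7] − [3,7] + [3,5].
As a 27×18 matrix over Z this has rank 18, with invariant factors (1,1,1,1,1,1,1,1,1,1,1,1,1,1,1,1,1,2).

Reading off H_k = ker ∂_k / im ∂_{k+1}:

  H_0: rank C_0 − rank ∂_1 = 9 − 8 = 1, and the invariant factors of ∂_1 are all 1, so H_0 = Z.
  H_1: rank ker ∂_1 − rank ∂_2 = (27 − 8) − 18 = 1, and ∂_2 has invariant factor 2 > 1, so H_1 = Z ⊕ Z_2.
  H_2: rank ker ∂_2 − rank ∂_3 = (18 − 18) − 0 = 0, and there is no ∂_3, so H_2 = 0.

H_0 = Z,  H_1 = Z ⊕ Z_2,  H_2 = 0.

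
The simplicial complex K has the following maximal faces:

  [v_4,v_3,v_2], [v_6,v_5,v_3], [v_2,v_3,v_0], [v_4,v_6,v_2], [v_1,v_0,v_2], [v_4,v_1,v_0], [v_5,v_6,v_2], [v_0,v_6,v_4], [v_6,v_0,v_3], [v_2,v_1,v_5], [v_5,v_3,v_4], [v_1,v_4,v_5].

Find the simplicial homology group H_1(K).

H_1 ≅ Z/2.

We work with the vertex ordering v_0 < v_1 < v_2 < v_3 < v_4 < v_5 < v_6. The simplices of K, each written with vertices in increasing order, are:

  0-simplices (7): [v_0], [v_1], [v_2], [v_3], [v_4], [v_5], [v_6]
  1-simplices (18): (18 of them)
  2-simplices (12): (12 of them)

Hence C_0 ≅ Z^7, C_1 ≅ Z^18, C_2 ≅ Z^12.

∂_1: C_1 → C_0 maps an edge to its endpoints' difference, ∂[p,q] = q − p. For instance
  ∂[v_1,v_4] = [v_4] − [v_1].
The 7×18 boundary matrix has rank 6 and Smith normal form diag(1,1,1,1,1,1).

Boundary ∂_2: C_2 → C_1 sends each 2-simplex [p,q,r] to [q,r] − [p,r] + [p,q]. For instance
  ∂[v_0,v_1,v_4] = [v_1,v_4] − [v_0,v_4] + [v_0,v_1],
  ∂[v_0,v_3,v_6] = [v_3,v_6] − [v_0,v_6] + [v_0,v_3].
The 18×12 boundary matrix has rank 12 and Smith normal form diag(1,1,1,1,1,1,1,1,1,1,1,2).

Computing H_k = (kernel of ∂_k) / (image of ∂_{k+1}):

  H_1: rank ker ∂_1 − rank ∂_2 = (18 − 6) − 12 = 0, and ∂_2 has invariant factor 2 > 1, so H_1 = Z/2.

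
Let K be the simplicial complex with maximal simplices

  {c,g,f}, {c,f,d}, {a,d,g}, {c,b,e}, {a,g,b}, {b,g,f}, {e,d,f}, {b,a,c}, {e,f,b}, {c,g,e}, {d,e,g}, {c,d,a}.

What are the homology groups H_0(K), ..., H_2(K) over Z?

Order the vertices as a < b < c < d < e < f < g. Listing each simplex with vertices in this order, K has dimension 2 with simplices:

  0-simplices (7): a, b, c, d, e, f, g
  1-simplices (18): ab, ac, ad, ag, bc, be, bf, bg, cd, ce, cf, cg, de, df, dg, ef, eg, fg
  2-simplices (12): abc, abg, acd, adg, bce, bef, bfg, cdf, ceg, cfg, def, deg

so the chain groups are C_0 ≅ Z^7, C_1 ≅ Z^18, C_2 ≅ Z^12.

∂_1: C_1 → C_0 maps an edge to its endpoints' difference, ∂[p,q] = q − p. For instance
  ∂eg = g − e.
As a 7×18 matrix over Z this has rank 6, with invariant factors (1,1,1,1,1,1).

∂_2: C_2 → C_1 acts by ∂[p,q,r] = [q,r] − [p,r] + [p,q]. For instance
  ∂acd = cd − ad + ac,
  ∂bef = ef − bf + be.
The resulting 18×12 matrix has rank 12, and its Smith normal form has invariant factors (1,1,1,1,1,1,1,1,1,1,1,2).

From H_k ≅ ker(∂_k) / im(∂_{k+1}) we obtain:

  H_0: rank C_0 − rank ∂_1 = 7 − 6 = 1, and the invariant factors of ∂_1 are all 1, so H_0 = Z.
  H_1: rank ker ∂_1 − rank ∂_2 = (18 − 6) − 12 = 0, and ∂_2 has invariant factor 2 > 1, so H_1 = Z_2.
  H_2: rank ker ∂_2 − rank ∂_3 = (12 − 12) − 0 = 0, and there is no ∂_3, so H_2 = 0.

H_0 = Z,  H_1 = Z_2,  H_2 = 0.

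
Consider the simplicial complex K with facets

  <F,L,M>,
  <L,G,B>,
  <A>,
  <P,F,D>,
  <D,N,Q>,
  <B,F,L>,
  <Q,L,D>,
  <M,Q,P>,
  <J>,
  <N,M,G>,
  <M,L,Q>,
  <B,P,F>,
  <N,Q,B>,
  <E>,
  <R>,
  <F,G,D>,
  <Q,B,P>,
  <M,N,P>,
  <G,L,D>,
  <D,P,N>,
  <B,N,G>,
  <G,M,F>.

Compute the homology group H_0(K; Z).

Order the vertices as A < B < D < E < F < G < J < L < M < N < P < Q < R. Listing each simplex with vertices in this order, K has dimension 2 with simplices:

  0-simplices (13): A, B, D, E, F, G, J, L, M, N, P, Q, R
  1-simplices (27): BF, BG, BL, BN, BP, BQ, DF, DG, DL, DN, DP, DQ, FG, FL, FM, FP, GL, GM, GN, LM, LQ, MN, MP, MQ, NP, NQ, PQ
  2-simplices (18): BFL, BFP, BGL, BGN, BNQ, BPQ, DFG, DFP, DGL, DLQ, DNP, DNQ, FGM, FLM, GMN, LMQ, MNP, MPQ

so the chain groups are C_0 ≅ Z^13, C_1 ≅ Z^27, C_2 ≅ Z^18.

Boundary ∂_1: C_1 → C_0 sends each edge [p,q] (with p < q) to q − p.
The 13×27 boundary matrix has rank 8 and Smith normal form diag(1,1,1,1,1,1,1,1).

∂_2: C_2 → C_1 acts by ∂[p,q,r] = [q,r] − [p,r] + [p,q]. For instance
  ∂GMN = MN − GN + GM,
  ∂LMQ = MQ − LQ + LM.
The 27×18 boundary matrix has rank 18 and Smith normal form diag(1,1,1,1,1,1,1,1,1,1,1,1,1,1,1,1,1,2).

Reading off H_k = ker ∂_k / im ∂_{k+1}:

  H_0: rank C_0 − rank ∂_1 = 13 − 8 = 5, and the invariant factors of ∂_1 are all 1, so H_0 = Z^5.

(K is a triangulation of the disjoint union of a set of 4 points and the Klein bottle.)

H_0 ≅ Z^5.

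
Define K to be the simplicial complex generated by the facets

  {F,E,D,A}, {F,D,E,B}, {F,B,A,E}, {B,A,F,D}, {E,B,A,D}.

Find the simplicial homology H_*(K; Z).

H_0 ≅ Z,  H_1 = 0,  H_2 = 0,  H_3 ≅ Z.

Fix the vertex order A < B < D < E < F and write every simplex with vertices in increasing order. Then dim K = 3 and the simplices of K are:

  0-simplices (5): A, B, D, E, F
  1-simplices (10): AB, AD, AE, AF, BD, BE, BF, DE, DF, EF
  2-simplices (10): ABD, ABE, ABF, ADE, ADF, AEF, BDE, BDF, BEF, DEF
  3-simplices (5): ABDE, ABDF, ABEF, ADEF, BDEF

Hence C_0 ≅ Z^5, C_1 ≅ Z^10, C_2 ≅ Z^10, C_3 ≅ Z^5.

Boundary ∂_1: C_1 → C_0 is given by ∂[p,q] = [q] − [p]. For instance
  ∂AE = E − A.
The resulting 5×10 matrix has rank 4, and its Smith normal form has invariant factors (1,1,1,1).

Boundary ∂_2: C_2 → C_1 maps a triangle to the signed sum of its edges. For instance
  ∂ABE = BE − AE + AB,
  ∂AEF = EF − AF + AE.
The 10×10 boundary matrix has rank 6 and Smith normal form diag(1,1,1,1,1,1).

∂_3: C_3 → C_2 sends each 3-simplex σ to the alternating sum Σ_i (−1)^i (σ with its i-th vertex removed). For instance
  ∂BDEF = DEF − BEF + BDF − BDE,
  ∂ADEF = DEF − AEF + ADF − ADE.
The resulting 10×5 matrix has rank 4, and its Smith normal form has invariant factors (1,1,1,1).

Reading off H_k = ker ∂_k / im ∂_{k+1}:

  H_0: rank C_0 − rank ∂_1 = 5 − 4 = 1, and the invariant factors of ∂_1 are all 1, so H_0 = Z.
  H_1: rank ker ∂_1 − rank ∂_2 = (10 − 4) − 6 = 0, and the invariant factors of ∂_2 are all 1, so H_1 = 0.
  H_2: rank ker ∂_2 − rank ∂_3 = (10 − 6) − 4 = 0, and the invariant factors of ∂_3 are all 1, so H_2 = 0.
  H_3: rank ker ∂_3 − rank ∂_4 = (5 − 4) − 0 = 1, and there is no ∂_4, so H_3 = Z.

As a check, the Euler characteristic is 5 − 10 + 10 − 5 = 0, which agrees with 1 − 0 + 0 − 1 = 0.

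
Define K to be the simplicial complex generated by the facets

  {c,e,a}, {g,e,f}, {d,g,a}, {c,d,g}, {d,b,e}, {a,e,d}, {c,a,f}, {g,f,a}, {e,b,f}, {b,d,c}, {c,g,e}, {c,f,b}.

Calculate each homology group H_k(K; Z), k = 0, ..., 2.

H_0 = Z,  H_1 = Z/2Z,  H_2 = 0.

Take the total order a < b < c < d < e < f < g on the vertex set. Then K (dimension 2) consists of the simplices:

  0-simplices (7): a, b, c, d, e, f, g
  1-simplices (18): ac, ad, ae, af, ag, bc, bd, be, bf, cd, ce, cf, cg, de, dg, ef, eg, fg
  2-simplices (12): ace, acf, ade, adg, afg, bcd, bcf, bde, bef, cdg, ceg, efg

Hence C_0 ≅ Z^7, C_1 ≅ Z^18, C_2 ≅ Z^12.

∂_1: C_1 → C_0 maps an edge to its endpoints' difference, ∂[p,q] = q − p. For instance
  ∂ac = c − a.
The resulting 7×18 matrix has rank 6, and its Smith normal form has invariant factors (1,1,1,1,1,1).

Boundary ∂_2: C_2 → C_1 acts by ∂[p,q,r] = [q,r] − [p,r] + [p,q]. For instance
  ∂bcd = cd − bd + bc,
  ∂ace = ce − ae + ac.
The 18×12 boundary matrix has rank 12 and Smith normal form diag(1,1,1,1,1,1,1,1,1,1,1,2).

Now H_k = ker ∂_k / im ∂_{k+1}, so:

  H_0: rank C_0 − rank ∂_1 = 7 − 6 = 1, and the invariant factors of ∂_1 are all 1, so H_0 = Z.
  H_1: rank ker ∂_1 − rank ∂_2 = (18 − 6) − 12 = 0, and ∂_2 has invariant factor 2 > 1, so H_1 = Z/2Z.
  H_2: rank ker ∂_2 − rank ∂_3 = (12 − 12) − 0 = 0, and there is no ∂_3, so H_2 = 0.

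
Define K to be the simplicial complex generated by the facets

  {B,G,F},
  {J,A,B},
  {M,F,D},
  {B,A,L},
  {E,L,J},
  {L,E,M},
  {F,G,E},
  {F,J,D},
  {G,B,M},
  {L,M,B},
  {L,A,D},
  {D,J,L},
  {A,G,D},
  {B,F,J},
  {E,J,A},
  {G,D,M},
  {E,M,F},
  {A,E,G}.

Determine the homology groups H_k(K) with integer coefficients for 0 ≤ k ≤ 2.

H_0 ≅ Z,  H_1 ≅ Z × Z/2,  H_2 = 0.

Fix the vertex order A < B < D < E < F < G < J < L < M and write every simplex with vertices in increasing order. Then dim K = 2 and the simplices of K are:

  0-simplices (9): A, B, D, E, F, G, J, L, M
  1-simplices (27): AB, AD, AE, AG, AJ, AL, BF, BG, BJ, BL, BM, DF, DG, DJ, DL, DM, EF, EG, EJ, EL, EM, FG, FJ, FM, GM, JL, LM
  2-simplices (18): ABJ, ABL, ADG, ADL, AEG, AEJ, BFG, BFJ, BGM, BLM, DFJ, DFM, DGM, DJL, EFG, EFM, EJL, ELM

so the chain groups are C_0 ≅ Z^9, C_1 ≅ Z^27, C_2 ≅ Z^18.

∂_1: C_1 → C_0 sends each edge [p,q] (with p < q) to q − p.
The resulting 9×27 matrix has rank 8, and its Smith normal form has invariant factors (1,1,1,1,1,1,1,1).

Boundary ∂_2: C_2 → C_1 maps a triangle to the signed sum of its edges. For instance
  ∂DJL = JL − DL + DJ,
  ∂ADG = DG − AG + AD.
As a 27×18 matrix over Z this has rank 18, with invariant factors (1,1,1,1,1,1,1,1,1,1,1,1,1,1,1,1,1,2).

From H_k ≅ ker(∂_k) / im(∂_{k+1}) we obtain:

  H_0: rank C_0 − rank ∂_1 = 9 − 8 = 1, and the invariant factors of ∂_1 are all 1, so H_0 ≅ Z.
  H_1: rank ker ∂_1 − rank ∂_2 = (27 − 8) − 18 = 1, and ∂_2 has invariant factor 2 > 1, so H_1 ≅ Z × Z/2.
  H_2: rank ker ∂_2 − rank ∂_3 = (18 − 18) − 0 = 0, and there is no ∂_3, so H_2 ≅ 0.

(K is a triangulation of the Klein bottle.)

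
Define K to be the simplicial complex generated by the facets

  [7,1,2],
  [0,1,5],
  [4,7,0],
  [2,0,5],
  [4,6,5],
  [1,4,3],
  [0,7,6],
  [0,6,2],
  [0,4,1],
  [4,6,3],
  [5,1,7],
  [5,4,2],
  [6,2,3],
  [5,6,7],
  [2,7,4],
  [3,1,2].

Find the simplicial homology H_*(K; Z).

K has 8 vertices, 24 edges, 16 triangles.
rank ∂_0 = 0, rank ∂_1 = 7 ⇒ b_0 = 8 − 0 − 7 = 1; all invariant factors of ∂_1 are 1 so no torsion. So H_0 ≅ Z.
rank ∂_1 = 7, rank ∂_2 = 15 ⇒ b_1 = 24 − 7 − 15 = 2; all invariant factors of ∂_2 are 1 so no torsion. So H_1 ≅ Z^2.
rank ∂_2 = 15, rank ∂_3 = 0 ⇒ b_2 = 16 − 15 − 0 = 1. So H_2 ≅ Z.

H_0 ≅ Z,  H_1 ≅ Z^2,  H_2 ≅ Z.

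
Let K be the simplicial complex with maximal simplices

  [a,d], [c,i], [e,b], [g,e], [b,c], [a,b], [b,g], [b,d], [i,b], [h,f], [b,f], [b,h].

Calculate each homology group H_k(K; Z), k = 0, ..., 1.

H_0 = Z,  H_1 = Z^4.

Fix the vertex order a < b < c < d < e < f < g < h < i and write every simplex with vertices in increasing order. Then dim K = 1 and the simplices of K are:

  0-simplices (9): a, b, c, d, e, f, g, h, i
  1-simplices (12): ab, ad, bc, bd, be, bf, bg, bh, bi, ci, eg, fh

so the chain groups are C_0 ≅ Z^9, C_1 ≅ Z^12.

The boundary map ∂_1: C_1 → C_0 is given by ∂[p,q] = [q] − [p]. For instance
  ∂ab = b − a.
The 9×12 boundary matrix has rank 8 and Smith normal form diag(1,1,1,1,1,1,1,1).

From H_k ≅ ker(∂_k) / im(∂_{k+1}) we obtain:

  H_0: rank C_0 − rank ∂_1 = 9 − 8 = 1, and the invariant factors of ∂_1 are all 1, so H_0 ≅ Z.
  H_1: rank ker ∂_1 − rank ∂_2 = (12 − 8) − 0 = 4, and there is no ∂_2, so H_1 ≅ Z^4.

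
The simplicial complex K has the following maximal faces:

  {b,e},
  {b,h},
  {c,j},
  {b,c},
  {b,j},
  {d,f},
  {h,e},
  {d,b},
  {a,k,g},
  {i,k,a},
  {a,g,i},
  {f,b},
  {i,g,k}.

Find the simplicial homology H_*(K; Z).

We work with the vertex ordering a < b < c < d < e < f < g < h < i < j < k. The simplices of K, each written with vertices in increasing order, are:

  0-simplices (11): a, b, c, d, e, f, g, h, i, j, k
  1-simplices (15): ag, ai, ak, bc, bd, be, bf, bh, bj, cj, df, eh, gi, gk, ik
  2-simplices (4): agi, agk, aik, gik

giving chain groups C_0 ≅ Z^11, C_1 ≅ Z^15, C_2 ≅ Z^4.

Boundary ∂_1: C_1 → C_0 maps an edge to its endpoints' difference, ∂[p,q] = q − p.
The 11×15 boundary matrix has rank 9 and Smith normal form diag(1,1,1,1,1,1,1,1,1).

Boundary ∂_2: C_2 → C_1 sends each 2-simplex [p,q,r] to [q,r] − [p,r] + [p,q]. For instance
  ∂aik = ik − ak + ai,
  ∂agi = gi − ai + ag.
The resulting 15×4 matrix has rank 3, and its Smith normal form has invariant factors (1,1,1).

Now H_k = ker ∂_k / im ∂_{k+1}, so:

  H_0: rank C_0 − rank ∂_1 = 11 − 9 = 2, and the invariant factors of ∂_1 are all 1, so H_0 = Z^2.
  H_1: rank ker ∂_1 − rank ∂_2 = (15 − 9) − 3 = 3, and the invariant factors of ∂_2 are all 1, so H_1 = Z^3.
  H_2: rank ker ∂_2 − rank ∂_3 = (4 − 3) − 0 = 1, and there is no ∂_3, so H_2 = Z.

H_0 ≅ Z^2,  H_1 ≅ Z^3,  H_2 ≅ Z.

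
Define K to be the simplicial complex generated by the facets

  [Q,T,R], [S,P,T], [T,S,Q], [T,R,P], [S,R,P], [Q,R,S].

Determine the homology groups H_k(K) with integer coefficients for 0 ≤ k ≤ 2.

Order the vertices as P < Q < R < S < T. Listing each simplex with vertices in this order, K has dimension 2 with simplices:

  0-simplices (5): P, Q, R, S, T
  1-simplices (9): PR, PS, PT, QR, QS, QT, RS, RT, ST
  2-simplices (6): PRS, PRT, PST, QRS, QRT, QST

so the chain groups are C_0 ≅ Z^5, C_1 ≅ Z^9, C_2 ≅ Z^6.

∂_1: C_1 → C_0 maps an edge to its endpoints' difference, ∂[p,q] = q − p.
This gives a 5×9 integer matrix of rank 4; reducing to Smith normal form yields diagonal entries (1,1,1,1).

The boundary map ∂_2: C_2 → C_1 maps a triangle to the signed sum of its edges. For instance
  ∂PRT = RT − PT + PR,
  ∂QRS = RS − QS + QR.
This gives a 9×6 integer matrix of rank 5; reducing to Smith normal form yields diagonal entries (1,1,1,1,1).

Computing H_k = (kernel of ∂_k) / (image of ∂_{k+1}):

  H_0: rank C_0 − rank ∂_1 = 5 − 4 = 1, and the invariant factors of ∂_1 are all 1, so H_0 ≅ Z.
  H_1: rank ker ∂_1 − rank ∂_2 = (9 − 4) − 5 = 0, and the invariant factors of ∂_2 are all 1, so H_1 ≅ 0.
  H_2: rank ker ∂_2 − rank ∂_3 = (6 − 5) − 0 = 1, and there is no ∂_3, so H_2 ≅ Z.

H_0 = Z,  H_1 = 0,  H_2 = Z.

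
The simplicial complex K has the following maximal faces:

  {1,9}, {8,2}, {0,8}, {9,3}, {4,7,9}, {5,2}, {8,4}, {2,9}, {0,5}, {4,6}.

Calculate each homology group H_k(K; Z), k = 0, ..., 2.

Take the total order 0 < 1 < 2 < 3 < 4 < 5 < 6 < 7 < 8 < 9 on the vertex set. Then K (dimension 2) consists of the simplices:

  0-simplices (10): [0], [1], [2], [3], [4], [5], [6], [7], [8], [9]
  1-simplices (12): [0,5], [0,8], [1,9], [2,5], [2,8], [2,9], [3,9], [4,6], [4,7], [4,8], [4,9], [7,9]
  2-simplices (1): [4,7,9]

so the chain groups are C_0 ≅ Z^10, C_1 ≅ Z^12, C_2 ≅ Z^1.

Boundary ∂_1: C_1 → C_0 maps an edge to its endpoints' difference, ∂[p,q] = q − p. For instance
  ∂[4,9] = [9] − [4].
As a 10×12 matrix over Z this has rank 9, with invariant factors (1,1,1,1,1,1,1,1,1).

∂_2: C_2 → C_1 acts by ∂[p,q,r] = [q,r] − [p,r] + [p,q]. For instance
  ∂[4,7,9] = [7,9] − [4,9] + [4,7].
The resulting 12×1 matrix has rank 1, and its Smith normal form has invariant factors (1).

From H_k ≅ ker(∂_k) / im(∂_{k+1}) we obtain:

  H_0: rank C_0 − rank ∂_1 = 10 − 9 = 1, and the invariant factors of ∂_1 are all 1, so H_0 ≅ Z.
  H_1: rank ker ∂_1 − rank ∂_2 = (12 − 9) − 1 = 2, and the invariant factors of ∂_2 are all 1, so H_1 ≅ Z^2.
  H_2: rank ker ∂_2 − rank ∂_3 = (1 − 1) − 0 = 0, and there is no ∂_3, so H_2 ≅ 0.

H_0 ≅ Z,  H_1 ≅ Z^2,  H_2 = 0.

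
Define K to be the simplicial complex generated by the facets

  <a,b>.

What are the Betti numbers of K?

Order the vertices as a < b. Listing each simplex with vertices in this order, K has dimension 1 with simplices:

  0-simplices (2): a, b
  1-simplices (1): ab

giving chain groups C_0 ≅ Z^2, C_1 ≅ Z^1.

∂_1: C_1 → C_0 sends each edge [p,q] (with p < q) to q − p. For instance
  ∂ab = b − a.
The resulting 2×1 matrix has rank 1, and its Smith normal form has invariant factors (1).

From H_k ≅ ker(∂_k) / im(∂_{k+1}) we obtain:

  H_0: rank C_0 − rank ∂_1 = 2 − 1 = 1, and the invariant factors of ∂_1 are all 1, so H_0 ≅ Z.
  H_1: rank ker ∂_1 − rank ∂_2 = (1 − 1) − 0 = 0, and there is no ∂_2, so H_1 ≅ 0.

(K is a triangulation of the 1-simplex.)

Hence the Betti numbers are b_0 = 1, b_1 = 0.

b_0 = 1, b_1 = 0.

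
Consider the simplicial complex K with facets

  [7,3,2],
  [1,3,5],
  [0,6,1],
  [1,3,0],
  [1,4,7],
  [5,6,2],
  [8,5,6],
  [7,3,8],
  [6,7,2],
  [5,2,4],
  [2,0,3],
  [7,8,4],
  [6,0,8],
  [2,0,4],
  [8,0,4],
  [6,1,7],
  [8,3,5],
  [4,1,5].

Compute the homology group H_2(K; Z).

Order the vertices as 0 < 1 < 2 < 3 < 4 < 5 < 6 < 7 < 8. Listing each simplex with vertices in this order, K has dimension 2 with simplices:

  0-simplices (9): [0], [1], [2], [3], [4], [5], [6], [7], [8]
  1-simplices (27): (27 of them)
  2-simplices (18): [0,1,3], [0,1,6], [0,2,3], [0,2,4], [0,4,8], [0,6,8], [1,3,5], [1,4,5], [1,4,7], [1,6,7], [2,3,7], [2,4,5], [2,5,6], [2,6,7], [3,5,8], [3,7,8], [4,7,8], [5,6,8]

Hence C_0 ≅ Z^9, C_1 ≅ Z^27, C_2 ≅ Z^18.

The boundary map ∂_1: C_1 → C_0 sends each edge [p,q] (with p < q) to q − p. For instance
  ∂[2,3] = [3] − [2].
The resulting 9×27 matrix has rank 8, and its Smith normal form has invariant factors (1,1,1,1,1,1,1,1).

Boundary ∂_2: C_2 → C_1 sends each 2-simplex [p,q,r] to [q,r] − [p,r] + [p,q]. For instance
  ∂[1,4,7] = [4,7] − [1,7] + [1,4],
  ∂[0,2,4] = [2,4] − [0,4] + [0,2].
The resulting 27×18 matrix has rank 17, and its Smith normal form has invariant factors (1,1,1,1,1,1,1,1,1,1,1,1,1,1,1,1,1).

Now H_k = ker ∂_k / im ∂_{k+1}, so:

  H_2: rank ker ∂_2 − rank ∂_3 = (18 − 17) − 0 = 1, and there is no ∂_3, so H_2 = Z.

H_2 ≅ Z.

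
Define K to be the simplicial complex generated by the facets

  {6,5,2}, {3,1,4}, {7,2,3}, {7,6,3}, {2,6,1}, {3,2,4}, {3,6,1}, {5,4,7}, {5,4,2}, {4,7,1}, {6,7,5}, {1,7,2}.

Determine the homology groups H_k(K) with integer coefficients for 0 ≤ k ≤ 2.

Fix the vertex order 1 < 2 < 3 < 4 < 5 < 6 < 7 and write every simplex with vertices in increasing order. Then dim K = 2 and the simplices of K are:

  0-simplices (7): [1], [2], [3], [4], [5], [6], [7]
  1-simplices (18): [1,2], [1,3], [1,4], [1,6], [1,7], [2,3], [2,4], [2,5], [2,6], [2,7], [3,4], [3,6], [3,7], [4,5], [4,7], [5,6], [5,7], [6,7]
  2-simplices (12): [1,2,6], [1,2,7], [1,3,4], [1,3,6], [1,4,7], [2,3,4], [2,3,7], [2,4,5], [2,5,6], [3,6,7], [4,5,7], [5,6,7]

giving chain groups C_0 ≅ Z^7, C_1 ≅ Z^18, C_2 ≅ Z^12.

The boundary map ∂_1: C_1 → C_0 sends each edge [p,q] (with p < q) to q − p. For instance
  ∂[2,7] = [7] − [2].
The 7×18 boundary matrix has rank 6 and Smith normal form diag(1,1,1,1,1,1).

The boundary map ∂_2: C_2 → C_1 acts by ∂[p,q,r] = [q,r] − [p,r] + [p,q]. For instance
  ∂[2,3,7] = [3,7] − [2,7] + [2,3],
  ∂[1,2,7] = [2,7] − [1,7] + [1,2].
This gives a 18×12 integer matrix of rank 12; reducing to Smith normal form yields diagonal entries (1,1,1,1,1,1,1,1,1,1,1,2).

Now H_k = ker ∂_k / im ∂_{k+1}, so:

  H_0: rank C_0 − rank ∂_1 = 7 − 6 = 1, and the invariant factors of ∂_1 are all 1, so H_0 ≅ Z.
  H_1: rank ker ∂_1 − rank ∂_2 = (18 − 6) − 12 = 0, and ∂_2 has invariant factor 2 > 1, so H_1 ≅ Z/2.
  H_2: rank ker ∂_2 − rank ∂_3 = (12 − 12) − 0 = 0, and there is no ∂_3, so H_2 ≅ 0.

As a check, the Euler characteristic is 7 − 18 + 12 = 1, which agrees with 1 − 0 + 0 = 1.

H_0 ≅ Z,  H_1 ≅ Z/2,  H_2 = 0.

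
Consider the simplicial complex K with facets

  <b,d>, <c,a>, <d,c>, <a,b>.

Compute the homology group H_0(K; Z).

H_0 = Z.

K has 4 vertices, 4 edges.
rank ∂_0 = 0, rank ∂_1 = 3 ⇒ b_0 = 4 − 0 − 3 = 1; all invariant factors of ∂_1 are 1 so no torsion. So H_0 ≅ Z.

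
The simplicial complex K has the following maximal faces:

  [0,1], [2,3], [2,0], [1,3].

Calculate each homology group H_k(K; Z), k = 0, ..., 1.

H_0 ≅ Z,  H_1 ≅ Z.

We work with the vertex ordering 0 < 1 < 2 < 3. The simplices of K, each written with vertices in increasing order, are:

  0-simplices (4): [0], [1], [2], [3]
  1-simplices (4): [0,1], [0,2], [1,3], [2,3]

so the chain groups are C_0 ≅ Z^4, C_1 ≅ Z^4.

∂_1: C_1 → C_0 is given by ∂[p,q] = [q] − [p]. For instance
  ∂[0,1] = [1] − [0].
This gives a 4×4 integer matrix of rank 3; reducing to Smith normal form yields diagonal entries (1,1,1).

Now H_k = ker ∂_k / im ∂_{k+1}, so:

  H_0: rank C_0 − rank ∂_1 = 4 − 3 = 1, and the invariant factors of ∂_1 are all 1, so H_0 = Z.
  H_1: rank ker ∂_1 − rank ∂_2 = (4 − 3) − 0 = 1, and there is no ∂_2, so H_1 = Z.

As a check, the Euler characteristic is 4 − 4 = 0, which agrees with 1 − 1 = 0.
(K is a triangulation of the circle S^1.)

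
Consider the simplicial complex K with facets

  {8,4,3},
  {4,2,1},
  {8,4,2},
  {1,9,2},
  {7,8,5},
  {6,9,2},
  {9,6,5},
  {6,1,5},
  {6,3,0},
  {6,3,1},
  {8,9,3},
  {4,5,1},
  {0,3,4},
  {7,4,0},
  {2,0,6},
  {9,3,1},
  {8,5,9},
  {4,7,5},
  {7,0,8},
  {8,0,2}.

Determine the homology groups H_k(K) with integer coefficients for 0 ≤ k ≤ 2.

Order the vertices as 0 < 1 < 2 < 3 < 4 < 5 < 6 < 7 < 8 < 9. Listing each simplex with vertices in this order, K has dimension 2 with simplices:

  0-simplices (10): [0], [1], [2], [3], [4], [5], [6], [7], [8], [9]
  1-simplices (30): (30 of them)
  2-simplices (20): (20 of them)

so the chain groups are C_0 ≅ Z^10, C_1 ≅ Z^30, C_2 ≅ Z^20.

Boundary ∂_1: C_1 → C_0 maps an edge to its endpoints' difference, ∂[p,q] = q − p.
The 10×30 boundary matrix has rank 9 and Smith normal form diag(1,1,1,1,1,1,1,1,1).

∂_2: C_2 → C_1 sends each 2-simplex [p,q,r] to [q,r] − [p,r] + [p,q]. For instance
  ∂[5,6,9] = [6,9] − [5,9] + [5,6],
  ∂[0,4,7] = [4,7] − [0,7] + [0,4].
The resulting 30×20 matrix has rank 20, and its Smith normal form has invariant factors (1,1,1,1,1,1,1,1,1,1,1,1,1,1,1,1,1,1,1,2).

Computing H_k = (kernel of ∂_k) / (image of ∂_{k+1}):

  H_0: rank C_0 − rank ∂_1 = 10 − 9 = 1, and the invariant factors of ∂_1 are all 1, so H_0 ≅ Z.
  H_1: rank ker ∂_1 − rank ∂_2 = (30 − 9) − 20 = 1, and ∂_2 has invariant factor 2 > 1, so H_1 ≅ Z ⊕ Z/2Z.
  H_2: rank ker ∂_2 − rank ∂_3 = (20 − 20) − 0 = 0, and there is no ∂_3, so H_2 ≅ 0.

As a check, the Euler characteristic is 10 − 30 + 20 = 0, which agrees with 1 − 1 + 0 = 0.
(K is a triangulation of the Klein bottle.)

H_0 ≅ Z,  H_1 ≅ Z ⊕ Z/2Z,  H_2 = 0.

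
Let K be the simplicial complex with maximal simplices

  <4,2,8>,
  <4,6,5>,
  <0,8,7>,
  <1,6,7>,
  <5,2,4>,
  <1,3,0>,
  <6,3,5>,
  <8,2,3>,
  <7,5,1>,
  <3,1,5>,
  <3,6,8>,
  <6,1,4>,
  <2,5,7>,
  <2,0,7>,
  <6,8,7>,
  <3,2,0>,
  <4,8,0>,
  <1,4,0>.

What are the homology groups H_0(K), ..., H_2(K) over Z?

H_0 = Z,  H_1 = Z ⊕ Z/2,  H_2 = 0.

K has 9 vertices, 27 edges, 18 triangles.
rank ∂_0 = 0, rank ∂_1 = 8 ⇒ b_0 = 9 − 0 − 8 = 1; all invariant factors of ∂_1 are 1 so no torsion. So H_0 = Z.
rank ∂_1 = 8, rank ∂_2 = 18 ⇒ b_1 = 27 − 8 − 18 = 1; ∂_2 has invariant factor(s) [2] giving torsion. So H_1 = Z ⊕ Z/2.
rank ∂_2 = 18, rank ∂_3 = 0 ⇒ b_2 = 18 − 18 − 0 = 0. So H_2 = 0.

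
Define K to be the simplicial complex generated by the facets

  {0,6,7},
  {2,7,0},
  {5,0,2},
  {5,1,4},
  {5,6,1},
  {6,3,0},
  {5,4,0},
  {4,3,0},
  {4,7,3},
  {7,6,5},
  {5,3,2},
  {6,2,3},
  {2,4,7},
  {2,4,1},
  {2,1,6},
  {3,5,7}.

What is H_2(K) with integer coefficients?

H_2 ≅ Z.

Order the vertices as 0 < 1 < 2 < 3 < 4 < 5 < 6 < 7. Listing each simplex with vertices in this order, K has dimension 2 with simplices:

  0-simplices (8): [0], [1], [2], [3], [4], [5], [6], [7]
  1-simplices (24): (24 of them)
  2-simplices (16): [0,2,5], [0,2,7], [0,3,4], [0,3,6], [0,4,5], [0,6,7], [1,2,4], [1,2,6], [1,4,5], [1,5,6], [2,3,5], [2,3,6], [2,4,7], [3,4,7], [3,5,7], [5,6,7]

so the chain groups are C_0 ≅ Z^8, C_1 ≅ Z^24, C_2 ≅ Z^16.

The boundary map ∂_1: C_1 → C_0 is given by ∂[p,q] = [q] − [p].
The 8×24 boundary matrix has rank 7 and Smith normal form diag(1,1,1,1,1,1,1).

∂_2: C_2 → C_1 acts by ∂[p,q,r] = [q,r] − [p,r] + [p,q]. For instance
  ∂[5,6,7] = [6,7] − [5,7] + [5,6],
  ∂[0,2,7] = [2,7] − [0,7] + [0,2].
This gives a 24×16 integer matrix of rank 15; reducing to Smith normal form yields diagonal entries (1,1,1,1,1,1,1,1,1,1,1,1,1,1,1).

From H_k ≅ ker(∂_k) / im(∂_{k+1}) we obtain:

  H_2: rank ker ∂_2 − rank ∂_3 = (16 − 15) − 0 = 1, and there is no ∂_3, so H_2 ≅ Z.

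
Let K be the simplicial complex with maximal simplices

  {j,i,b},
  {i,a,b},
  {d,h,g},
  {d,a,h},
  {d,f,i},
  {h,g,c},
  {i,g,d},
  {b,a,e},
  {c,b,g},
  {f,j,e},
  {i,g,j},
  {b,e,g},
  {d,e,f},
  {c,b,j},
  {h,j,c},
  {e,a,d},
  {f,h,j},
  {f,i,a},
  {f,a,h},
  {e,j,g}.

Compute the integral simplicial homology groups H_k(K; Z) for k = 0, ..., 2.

Order the vertices as a < b < c < d < e < f < g < h < i < j. Listing each simplex with vertices in this order, K has dimension 2 with simplices:

  0-simplices (10): a, b, c, d, e, f, g, h, i, j
  1-simplices (30): ab, ad, ae, af, ah, ai, bc, be, bg, bi, bj, cg, ch, cj, de, df, dg, dh, di, ef, eg, ej, fh, fi, fj, gh, gi, gj, hj, ij
  2-simplices (20): abe, abi, ade, adh, afh, afi, bcg, bcj, beg, bij, cgh, chj, def, dfi, dgh, dgi, efj, egj, fhj, gij

so the chain groups are C_0 ≅ Z^10, C_1 ≅ Z^30, C_2 ≅ Z^20.

Boundary ∂_1: C_1 → C_0 maps an edge to its endpoints' difference, ∂[p,q] = q − p. For instance
  ∂cj = j − c.
The resulting 10×30 matrix has rank 9, and its Smith normal form has invariant factors (1,1,1,1,1,1,1,1,1).

∂_2: C_2 → C_1 maps a triangle to the signed sum of its edges. For instance
  ∂efj = fj − ej + ef,
  ∂dfi = fi − di + df.
This gives a 30×20 integer matrix of rank 20; reducing to Smith normal form yields diagonal entries (1,1,1,1,1,1,1,1,1,1,1,1,1,1,1,1,1,1,1,2).

Now H_k = ker ∂_k / im ∂_{k+1}, so:

  H_0: rank C_0 − rank ∂_1 = 10 − 9 = 1, and the invariant factors of ∂_1 are all 1, so H_0 = Z.
  H_1: rank ker ∂_1 − rank ∂_2 = (30 − 9) − 20 = 1, and ∂_2 has invariant factor 2 > 1, so H_1 = Z ⊕ Z/2Z.
  H_2: rank ker ∂_2 − rank ∂_3 = (20 − 20) − 0 = 0, and there is no ∂_3, so H_2 = 0.

H_0 ≅ Z,  H_1 ≅ Z ⊕ Z/2Z,  H_2 = 0.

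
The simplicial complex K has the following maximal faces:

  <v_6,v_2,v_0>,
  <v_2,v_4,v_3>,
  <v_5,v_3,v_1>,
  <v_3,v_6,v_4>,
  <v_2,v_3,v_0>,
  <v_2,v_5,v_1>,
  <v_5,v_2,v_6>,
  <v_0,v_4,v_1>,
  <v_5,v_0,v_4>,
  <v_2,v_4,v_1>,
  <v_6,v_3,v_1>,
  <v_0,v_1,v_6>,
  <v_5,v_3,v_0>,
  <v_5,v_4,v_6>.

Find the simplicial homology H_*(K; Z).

Order the vertices as v_0 < v_1 < v_2 < v_3 < v_4 < v_5 < v_6. Listing each simplex with vertices in this order, K has dimension 2 with simplices:

  0-simplices (7): [v_0], [v_1], [v_2], [v_3], [v_4], [v_5], [v_6]
  1-simplices (21): (21 of them)
  2-simplices (14): (14 of them)

so the chain groups are C_0 ≅ Z^7, C_1 ≅ Z^21, C_2 ≅ Z^14.

The boundary map ∂_1: C_1 → C_0 sends each edge [p,q] (with p < q) to q − p.
The 7×21 boundary matrix has rank 6 and Smith normal form diag(1,1,1,1,1,1).

Boundary ∂_2: C_2 → C_1 sends each 2-simplex [p,q,r] to [q,r] − [p,r] + [p,q]. For instance
  ∂[v_0,v_2,v_6] = [v_2,v_6] − [v_0,v_6] + [v_0,v_2],
  ∂[v_2,v_3,v_4] = [v_3,v_4] − [v_2,v_4] + [v_2,v_3].
The resulting 21×14 matrix has rank 13, and its Smith normal form has invariant factors (1,1,1,1,1,1,1,1,1,1,1,1,1).

Reading off H_k = ker ∂_k / im ∂_{k+1}:

  H_0: rank C_0 − rank ∂_1 = 7 − 6 = 1, and the invariant factors of ∂_1 are all 1, so H_0 ≅ Z.
  H_1: rank ker ∂_1 − rank ∂_2 = (21 − 6) − 13 = 2, and the invariant factors of ∂_2 are all 1, so H_1 ≅ Z^2.
  H_2: rank ker ∂_2 − rank ∂_3 = (14 − 13) − 0 = 1, and there is no ∂_3, so H_2 ≅ Z.

H_0 = Z,  H_1 = Z^2,  H_2 = Z.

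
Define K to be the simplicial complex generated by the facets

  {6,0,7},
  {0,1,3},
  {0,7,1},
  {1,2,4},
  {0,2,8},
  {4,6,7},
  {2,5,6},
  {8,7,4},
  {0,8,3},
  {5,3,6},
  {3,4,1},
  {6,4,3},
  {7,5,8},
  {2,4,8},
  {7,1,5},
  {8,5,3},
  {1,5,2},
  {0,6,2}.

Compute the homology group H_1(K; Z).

H_1 = Z^2.

Order the vertices as 0 < 1 < 2 < 3 < 4 < 5 < 6 < 7 < 8. Listing each simplex with vertices in this order, K has dimension 2 with simplices:

  0-simplices (9): [0], [1], [2], [3], [4], [5], [6], [7], [8]
  1-simplices (27): (27 of them)
  2-simplices (18): [0,1,3], [0,1,7], [0,2,6], [0,2,8], [0,3,8], [0,6,7], [1,2,4], [1,2,5], [1,3,4], [1,5,7], [2,4,8], [2,5,6], [3,4,6], [3,5,6], [3,5,8], [4,6,7], [4,7,8], [5,7,8]

giving chain groups C_0 ≅ Z^9, C_1 ≅ Z^27, C_2 ≅ Z^18.

Boundary ∂_1: C_1 → C_0 maps an edge to its endpoints' difference, ∂[p,q] = q − p.
As a 9×27 matrix over Z this has rank 8, with invariant factors (1,1,1,1,1,1,1,1).

The boundary map ∂_2: C_2 → C_1 sends each 2-simplex [p,q,r] to [q,r] − [p,r] + [p,q]. For instance
  ∂[2,4,8] = [4,8] − [2,8] + [2,4],
  ∂[1,5,7] = [5,7] − [1,7] + [1,5].
This gives a 27×18 integer matrix of rank 17; reducing to Smith normal form yields diagonal entries (1,1,1,1,1,1,1,1,1,1,1,1,1,1,1,1,1).

Reading off H_k = ker ∂_k / im ∂_{k+1}:

  H_1: rank ker ∂_1 − rank ∂_2 = (27 − 8) − 17 = 2, and the invariant factors of ∂_2 are all 1, so H_1 = Z^2.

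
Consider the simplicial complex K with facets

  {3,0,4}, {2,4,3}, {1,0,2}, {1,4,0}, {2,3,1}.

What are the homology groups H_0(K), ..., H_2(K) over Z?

H_0 = Z,  H_1 = Z,  H_2 = 0.

Fix the vertex order 0 < 1 < 2 < 3 < 4 and write every simplex with vertices in increasing order. Then dim K = 2 and the simplices of K are:

  0-simplices (5): [0], [1], [2], [3], [4]
  1-simplices (10): [0,1], [0,2], [0,3], [0,4], [1,2], [1,3], [1,4], [2,3], [2,4], [3,4]
  2-simplices (5): [0,1,2], [0,1,4], [0,3,4], [1,2,3], [2,3,4]

giving chain groups C_0 ≅ Z^5, C_1 ≅ Z^10, C_2 ≅ Z^5.

The boundary map ∂_1: C_1 → C_0 sends each edge [p,q] (with p < q) to q − p.
This gives a 5×10 integer matrix of rank 4; reducing to Smith normal form yields diagonal entries (1,1,1,1).

Boundary ∂_2: C_2 → C_1 acts by ∂[p,q,r] = [q,r] − [p,r] + [p,q]. For instance
  ∂[2,3,4] = [3,4] − [2,4] + [2,3],
  ∂[0,1,4] = [1,4] − [0,4] + [0,1].
The resulting 10×5 matrix has rank 5, and its Smith normal form has invariant factors (1,1,1,1,1).

Computing H_k = (kernel of ∂_k) / (image of ∂_{k+1}):

  H_0: rank C_0 − rank ∂_1 = 5 − 4 = 1, and the invariant factors of ∂_1 are all 1, so H_0 ≅ Z.
  H_1: rank ker ∂_1 − rank ∂_2 = (10 − 4) − 5 = 1, and the invariant factors of ∂_2 are all 1, so H_1 ≅ Z.
  H_2: rank ker ∂_2 − rank ∂_3 = (5 − 5) − 0 = 0, and there is no ∂_3, so H_2 ≅ 0.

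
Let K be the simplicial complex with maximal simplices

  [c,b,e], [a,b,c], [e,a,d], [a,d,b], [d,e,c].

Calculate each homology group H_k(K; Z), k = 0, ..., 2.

We work with the vertex ordering a < b < c < d < e. The simplices of K, each written with vertices in increasing order, are:

  0-simplices (5): a, b, c, d, e
  1-simplices (10): ab, ac, ad, ae, bc, bd, be, cd, ce, de
  2-simplices (5): abc, abd, ade, bce, cde

Hence C_0 ≅ Z^5, C_1 ≅ Z^10, C_2 ≅ Z^5.

The boundary map ∂_1: C_1 → C_0 is given by ∂[p,q] = [q] − [p]. For instance
  ∂ab = b − a.
This gives a 5×10 integer matrix of rank 4; reducing to Smith normal form yields diagonal entries (1,1,1,1).

The boundary map ∂_2: C_2 → C_1 acts by ∂[p,q,r] = [q,r] − [p,r] + [p,q]. For instance
  ∂ade = de − ae + ad,
  ∂cde = de − ce + cd.
The resulting 10×5 matrix has rank 5, and its Smith normal form has invariant factors (1,1,1,1,1).

Computing H_k = (kernel of ∂_k) / (image of ∂_{k+1}):

  H_0: rank C_0 − rank ∂_1 = 5 − 4 = 1, and the invariant factors of ∂_1 are all 1, so H_0 ≅ Z.
  H_1: rank ker ∂_1 − rank ∂_2 = (10 − 4) − 5 = 1, and the invariant factors of ∂_2 are all 1, so H_1 ≅ Z.
  H_2: rank ker ∂_2 − rank ∂_3 = (5 − 5) − 0 = 0, and there is no ∂_3, so H_2 ≅ 0.

As a check, the Euler characteristic is 5 − 10 + 5 = 0, which agrees with 1 − 1 + 0 = 0.

H_0 = Z,  H_1 = Z,  H_2 = 0.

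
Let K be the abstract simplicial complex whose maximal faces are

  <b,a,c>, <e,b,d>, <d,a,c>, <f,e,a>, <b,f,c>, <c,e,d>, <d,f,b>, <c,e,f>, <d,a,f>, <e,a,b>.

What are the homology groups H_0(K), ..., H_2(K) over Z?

Order the vertices as a < b < c < d < e < f. Listing each simplex with vertices in this order, K has dimension 2 with simplices:

  0-simplices (6): a, b, c, d, e, f
  1-simplices (15): ab, ac, ad, ae, af, bc, bd, be, bf, cd, ce, cf, de, df, ef
  2-simplices (10): abc, abe, acd, adf, aef, bcf, bde, bdf, cde, cef

so the chain groups are C_0 ≅ Z^6, C_1 ≅ Z^15, C_2 ≅ Z^10.

∂_1: C_1 → C_0 maps an edge to its endpoints' difference, ∂[p,q] = q − p.
The 6×15 boundary matrix has rank 5 and Smith normal form diag(1,1,1,1,1).

The boundary map ∂_2: C_2 → C_1 maps a triangle to the signed sum of its edges. For instance
  ∂cef = ef − cf + ce,
  ∂bde = de − be + bd.
The 15×10 boundary matrix has rank 10 and Smith normal form diag(1,1,1,1,1,1,1,1,1,2).

From H_k ≅ ker(∂_k) / im(∂_{k+1}) we obtain:

  H_0: rank C_0 − rank ∂_1 = 6 − 5 = 1, and the invariant factors of ∂_1 are all 1, so H_0 ≅ Z.
  H_1: rank ker ∂_1 − rank ∂_2 = (15 − 5) − 10 = 0, and ∂_2 has invariant factor 2 > 1, so H_1 ≅ Z/2.
  H_2: rank ker ∂_2 − rank ∂_3 = (10 − 10) − 0 = 0, and there is no ∂_3, so H_2 ≅ 0.

As a check, the Euler characteristic is 6 − 15 + 10 = 1, which agrees with 1 − 0 + 0 = 1.

H_0 = Z,  H_1 = Z/2,  H_2 = 0.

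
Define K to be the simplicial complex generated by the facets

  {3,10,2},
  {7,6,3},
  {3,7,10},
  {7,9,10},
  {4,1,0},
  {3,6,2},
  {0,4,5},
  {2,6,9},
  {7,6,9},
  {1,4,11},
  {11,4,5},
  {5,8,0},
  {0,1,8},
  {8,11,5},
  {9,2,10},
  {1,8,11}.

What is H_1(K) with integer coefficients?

Fix the vertex order 0 < 1 < 2 < 3 < 4 < 5 < 6 < 7 < 8 < 9 < 10 < 11 and write every simplex with vertices in increasing order. Then dim K = 2 and the simplices of K are:

  0-simplices (12): [0], [1], [2], [3], [4], [5], [6], [7], [8], [9], [10], [11]
  1-simplices (24): (24 of them)
  2-simplices (16): [0,1,4], [0,1,8], [0,4,5], [0,5,8], [1,4,11], [1,8,11], [2,3,6], [2,3,10], [2,6,9], [2,9,10], [3,6,7], [3,7,10], [4,5,11], [5,8,11], [6,7,9], [7,9,10]

so the chain groups are C_0 ≅ Z^12, C_1 ≅ Z^24, C_2 ≅ Z^16.

Boundary ∂_1: C_1 → C_0 maps an edge to its endpoints' difference, ∂[p,q] = q − p. For instance
  ∂[0,8] = [8] − [0].
The 12×24 boundary matrix has rank 10 and Smith normal form diag(1,1,1,1,1,1,1,1,1,1).

Boundary ∂_2: C_2 → C_1 maps a triangle to the signed sum of its edges. For instance
  ∂[0,5,8] = [5,8] − [0,8] + [0,5],
  ∂[3,7,10] = [7,10] − [3,10] + [3,7].
The 24×16 boundary matrix has rank 14 and Smith normal form diag(1,1,1,1,1,1,1,1,1,1,1,1,1,1).

From H_k ≅ ker(∂_k) / im(∂_{k+1}) we obtain:

  H_1: rank ker ∂_1 − rank ∂_2 = (24 − 10) − 14 = 0, and the invariant factors of ∂_2 are all 1, so H_1 = 0.

H_1 = 0.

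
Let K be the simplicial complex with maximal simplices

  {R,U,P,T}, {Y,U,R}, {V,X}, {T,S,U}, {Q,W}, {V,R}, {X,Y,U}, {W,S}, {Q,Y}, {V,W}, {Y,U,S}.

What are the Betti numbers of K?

Order the vertices as P < Q < R < S < T < U < V < W < X < Y. Listing each simplex with vertices in this order, K has dimension 3 with simplices:

  0-simplices (10): P, Q, R, S, T, U, V, W, X, Y
  1-simplices (19): PR, PT, PU, QW, QY, RT, RU, RV, RY, ST, SU, SW, SY, TU, UX, UY, VW, VX, XY
  2-simplices (8): PRT, PRU, PTU, RTU, RUY, STU, SUY, UXY
  3-simplices (1): PRTU

giving chain groups C_0 ≅ Z^10, C_1 ≅ Z^19, C_2 ≅ Z^8, C_3 ≅ Z^1.

∂_1: C_1 → C_0 is given by ∂[p,q] = [q] − [p]. For instance
  ∂RT = T − R.
As a 10×19 matrix over Z this has rank 9, with invariant factors (1,1,1,1,1,1,1,1,1).

Boundary ∂_2: C_2 → C_1 sends each 2-simplex [p,q,r] to [q,r] − [p,r] + [p,q]. For instance
  ∂STU = TU − SU + ST,
  ∂PRU = RU − PU + PR.
This gives a 19×8 integer matrix of rank 7; reducing to Smith normal form yields diagonal entries (1,1,1,1,1,1,1).

∂_3: C_3 → C_2 sends each 3-simplex σ to the alternating sum Σ_i (−1)^i (σ with its i-th vertex removed). For instance
  ∂PRTU = RTU − PTU + PRU − PRT.
As a 8×1 matrix over Z this has rank 1, with invariant factors (1).

Computing H_k = (kernel of ∂_k) / (image of ∂_{k+1}):

  H_0: rank C_0 − rank ∂_1 = 10 − 9 = 1, and the invariant factors of ∂_1 are all 1, so H_0 = Z.
  H_1: rank ker ∂_1 − rank ∂_2 = (19 − 9) − 7 = 3, and the invariant factors of ∂_2 are all 1, so H_1 = Z^3.
  H_2: rank ker ∂_2 − rank ∂_3 = (8 − 7) − 1 = 0, and the invariant factors of ∂_3 are all 1, so H_2 = 0.
  H_3: rank ker ∂_3 − rank ∂_4 = (1 − 1) − 0 = 0, and there is no ∂_4, so H_3 = 0.

As a check, the Euler characteristic is 10 − 19 + 8 − 1 = -2, which agrees with 1 − 3 + 0 − 0 = -2.

Hence the Betti numbers are b_0 = 1, b_1 = 3, b_2 = 0, b_3 = 0.

b_0 = 1, b_1 = 3, b_2 = 0, b_3 = 0.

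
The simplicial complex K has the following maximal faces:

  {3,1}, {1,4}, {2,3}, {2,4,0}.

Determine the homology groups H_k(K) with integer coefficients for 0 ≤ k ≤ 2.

Order the vertices as 0 < 1 < 2 < 3 < 4. Listing each simplex with vertices in this order, K has dimension 2 with simplices:

  0-simplices (5): [0], [1], [2], [3], [4]
  1-simplices (6): [0,2], [0,4], [1,3], [1,4], [2,3], [2,4]
  2-simplices (1): [0,2,4]

Hence C_0 ≅ Z^5, C_1 ≅ Z^6, C_2 ≅ Z^1.

∂_1: C_1 → C_0 is given by ∂[p,q] = [q] − [p]. For instance
  ∂[0,4] = [4] − [0].
The resulting 5×6 matrix has rank 4, and its Smith normal form has invariant factors (1,1,1,1).

∂_2: C_2 → C_1 acts by ∂[p,q,r] = [q,r] − [p,r] + [p,q]. For instance
  ∂[0,2,4] = [2,4] − [0,4] + [0,2].
As a 6×1 matrix over Z this has rank 1, with invariant factors (1).

Reading off H_k = ker ∂_k / im ∂_{k+1}:

  H_0: rank C_0 − rank ∂_1 = 5 − 4 = 1, and the invariant factors of ∂_1 are all 1, so H_0 ≅ Z.
  H_1: rank ker ∂_1 − rank ∂_2 = (6 − 4) − 1 = 1, and the invariant factors of ∂_2 are all 1, so H_1 ≅ Z.
  H_2: rank ker ∂_2 − rank ∂_3 = (1 − 1) − 0 = 0, and there is no ∂_3, so H_2 ≅ 0.

As a check, the Euler characteristic is 5 − 6 + 1 = 0, which agrees with 1 − 1 + 0 = 0.

H_0 = Z,  H_1 = Z,  H_2 = 0.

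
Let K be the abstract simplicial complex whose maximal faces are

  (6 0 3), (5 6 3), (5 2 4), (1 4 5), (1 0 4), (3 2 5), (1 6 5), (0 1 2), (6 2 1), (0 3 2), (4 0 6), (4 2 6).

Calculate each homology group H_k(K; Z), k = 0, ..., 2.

Order the vertices as 0 < 1 < 2 < 3 < 4 < 5 < 6. Listing each simplex with vertices in this order, K has dimension 2 with simplices:

  0-simplices (7): [0], [1], [2], [3], [4], [5], [6]
  1-simplices (18): [0,1], [0,2], [0,3], [0,4], [0,6], [1,2], [1,4], [1,5], [1,6], [2,3], [2,4], [2,5], [2,6], [3,5], [3,6], [4,5], [4,6], [5,6]
  2-simplices (12): [0,1,2], [0,1,4], [0,2,3], [0,3,6], [0,4,6], [1,2,6], [1,4,5], [1,5,6], [2,3,5], [2,4,5], [2,4,6], [3,5,6]

Hence C_0 ≅ Z^7, C_1 ≅ Z^18, C_2 ≅ Z^12.

∂_1: C_1 → C_0 is given by ∂[p,q] = [q] − [p].
The resulting 7×18 matrix has rank 6, and its Smith normal form has invariant factors (1,1,1,1,1,1).

The boundary map ∂_2: C_2 → C_1 acts by ∂[p,q,r] = [q,r] − [p,r] + [p,q]. For instance
  ∂[1,4,5] = [4,5] − [1,5] + [1,4],
  ∂[2,4,6] = [4,6] − [2,6] + [2,4].
The 18×12 boundary matrix has rank 12 and Smith normal form diag(1,1,1,1,1,1,1,1,1,1,1,2).

Reading off H_k = ker ∂_k / im ∂_{k+1}:

  H_0: rank C_0 − rank ∂_1 = 7 − 6 = 1, and the invariant factors of ∂_1 are all 1, so H_0 = Z.
  H_1: rank ker ∂_1 − rank ∂_2 = (18 − 6) − 12 = 0, and ∂_2 has invariant factor 2 > 1, so H_1 = Z_2.
  H_2: rank ker ∂_2 − rank ∂_3 = (12 − 12) − 0 = 0, and there is no ∂_3, so H_2 = 0.

As a check, the Euler characteristic is 7 − 18 + 12 = 1, which agrees with 1 − 0 + 0 = 1.

H_0 ≅ Z,  H_1 ≅ Z_2,  H_2 = 0.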